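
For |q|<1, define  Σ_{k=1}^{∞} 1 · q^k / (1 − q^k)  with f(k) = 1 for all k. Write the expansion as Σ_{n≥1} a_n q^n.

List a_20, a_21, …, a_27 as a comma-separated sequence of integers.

d|20:{1,2,4,5,10,20}  Σf=1+1+1+1+1+1=6
q^21  k|21↦f(k): 21:1 7:1 3:1 1:1  a_21=4
d|22:{1,2,11,22}  Σf=1+1+1+1=4
n=23: 23·1 1·23  f→[1+1]=2
[q^24] f(1)=1,f(2)=1,f(3)=1,f(4)=1,f(6)=1,f(8)=1,f(12)=1,f(24)=1 ⇒ 8
d|25:{1,5,25}  Σf=1+1+1=3
q^26  k|26↦f(k): 1:1 2:1 13:1 26:1  a_26=4
[q^27] f(1)=1,f(3)=1,f(9)=1,f(27)=1 ⇒ 4

6, 4, 4, 2, 8, 3, 4, 4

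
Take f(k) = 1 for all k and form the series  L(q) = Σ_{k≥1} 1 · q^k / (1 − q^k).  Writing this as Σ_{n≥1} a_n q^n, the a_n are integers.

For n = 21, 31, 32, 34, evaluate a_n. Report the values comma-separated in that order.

4, 2, 6, 4

n=21: 21·1 7·3 3·7 1·21  f→[1+1+1+1]=4
n=31: 31·1 1·31  f→[1+1]=2
d|32:{32,16,8,4,2,1}  Σf=1+1+1+1+1+1=6
d|34:{1,2,17,34}  Σf=1+1+1+1=4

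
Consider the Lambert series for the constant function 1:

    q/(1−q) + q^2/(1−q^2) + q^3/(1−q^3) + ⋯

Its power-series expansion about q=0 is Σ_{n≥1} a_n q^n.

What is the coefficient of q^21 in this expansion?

a_21 = 4

d|21:{1,3,7,21}  Σf=1+1+1+1=4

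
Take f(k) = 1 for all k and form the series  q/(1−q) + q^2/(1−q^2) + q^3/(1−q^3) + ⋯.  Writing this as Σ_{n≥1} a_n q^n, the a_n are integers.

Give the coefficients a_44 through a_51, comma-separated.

6, 6, 4, 2, 10, 3, 6, 4

[q^44] f(1)=1,f(2)=1,f(4)=1,f(11)=1,f(22)=1,f(44)=1 ⇒ 6
[q^45] f(45)=1,f(15)=1,f(9)=1,f(5)=1,f(3)=1,f(1)=1 ⇒ 6
d|46:{1,2,23,46}  Σf=1+1+1+1=4
n=47: 47·1 1·47  f→[1+1]=2
[q^48] f(1)=1,f(2)=1,f(3)=1,f(4)=1,f(6)=1,f(8)=1,f(12)=1,f(16)=1,f(24)=1,f(48)=1 ⇒ 10
q^49  k|49↦f(k): 49:1 7:1 1:1  a_49=3
d|50:{50,25,10,5,2,1}  Σf=1+1+1+1+1+1=6
n=51: 1·51 3·17 17·3 51·1  f→[1+1+1+1]=4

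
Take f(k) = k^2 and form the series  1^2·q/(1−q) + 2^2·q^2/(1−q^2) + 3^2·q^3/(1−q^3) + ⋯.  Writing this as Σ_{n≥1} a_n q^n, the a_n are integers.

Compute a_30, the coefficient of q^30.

a_30 = 1300

n=30: 30·1 15·2 10·3 6·5 5·6 3·10 2·15 1·30  f→[900+225+100+36+25+9+4+1]=1300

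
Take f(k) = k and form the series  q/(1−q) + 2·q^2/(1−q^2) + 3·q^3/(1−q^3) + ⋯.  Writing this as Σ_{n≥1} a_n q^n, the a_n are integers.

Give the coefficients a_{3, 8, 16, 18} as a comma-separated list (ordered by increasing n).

q^3  k|3↦f(k): 1:1 3:3  a_3=4
[q^8] f(8)=8,f(4)=4,f(2)=2,f(1)=1 ⇒ 15
d|16:{16,8,4,2,1}  Σf=16+8+4+2+1=31
n=18: 18·1 9·2 6·3 3·6 2·9 1·18  f→[18+9+6+3+2+1]=39

4, 15, 31, 39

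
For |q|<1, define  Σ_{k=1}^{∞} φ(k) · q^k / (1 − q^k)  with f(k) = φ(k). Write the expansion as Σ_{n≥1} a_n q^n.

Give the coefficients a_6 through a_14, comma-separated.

d|6:{6,3,2,1}  Σφ=2+2+1+1=6
[q^7] φ(7)=6,φ(1)=1 ⇒ 7
d|8:{8,4,2,1}  Σφ=4+2+1+1=8
q^9  k|9↦φ(k): 1:1 3:2 9:6  a_9=9
[q^10] φ(10)=4,φ(5)=4,φ(2)=1,φ(1)=1 ⇒ 10
n=11: 1·11 11·1  φ→[1+10]=11
[q^12] φ(1)=1,φ(2)=1,φ(3)=2,φ(4)=2,φ(6)=2,φ(12)=4 ⇒ 12
n=13: 1·13 13·1  φ→[1+12]=13
q^14  k|14↦φ(k): 14:6 7:6 2:1 1:1  a_14=14

6, 7, 8, 9, 10, 11, 12, 13, 14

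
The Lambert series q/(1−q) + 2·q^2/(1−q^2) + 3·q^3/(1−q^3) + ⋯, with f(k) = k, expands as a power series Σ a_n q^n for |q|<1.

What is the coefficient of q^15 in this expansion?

[q^15] f(15)=15,f(5)=5,f(3)=3,f(1)=1 ⇒ 24

a_15 = 24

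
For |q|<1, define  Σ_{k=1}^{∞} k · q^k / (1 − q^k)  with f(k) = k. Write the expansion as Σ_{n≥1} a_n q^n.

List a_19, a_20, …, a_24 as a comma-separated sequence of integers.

n=19: 1·19 19·1  f→[1+19]=20
q^20  k|20↦f(k): 1:1 2:2 4:4 5:5 10:10 20:20  a_20=42
[q^21] f(21)=21,f(7)=7,f(3)=3,f(1)=1 ⇒ 32
[q^22] f(22)=22,f(11)=11,f(2)=2,f(1)=1 ⇒ 36
q^23  k|23↦f(k): 23:23 1:1  a_23=24
n=24: 1·24 2·12 3·8 4·6 6·4 8·3 12·2 24·1  f→[1+2+3+4+6+8+12+24]=60

20, 42, 32, 36, 24, 60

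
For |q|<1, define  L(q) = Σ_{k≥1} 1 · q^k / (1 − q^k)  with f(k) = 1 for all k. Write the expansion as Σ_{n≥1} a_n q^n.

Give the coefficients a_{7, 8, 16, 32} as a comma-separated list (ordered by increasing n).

2, 4, 5, 6

q^7  k|7↦f(k): 1:1 7:1  a_7=2
q^8  k|8↦f(k): 1:1 2:1 4:1 8:1  a_8=4
[q^16] f(16)=1,f(8)=1,f(4)=1,f(2)=1,f(1)=1 ⇒ 5
d|32:{1,2,4,8,16,32}  Σf=1+1+1+1+1+1=6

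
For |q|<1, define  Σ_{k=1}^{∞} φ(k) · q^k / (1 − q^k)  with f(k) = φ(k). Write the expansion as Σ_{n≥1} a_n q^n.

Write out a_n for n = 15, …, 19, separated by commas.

[q^15] φ(1)=1,φ(3)=2,φ(5)=4,φ(15)=8 ⇒ 15
[q^16] φ(16)=8,φ(8)=4,φ(4)=2,φ(2)=1,φ(1)=1 ⇒ 16
[q^17] φ(17)=16,φ(1)=1 ⇒ 17
d|18:{18,9,6,3,2,1}  Σφ=6+6+2+2+1+1=18
q^19  k|19↦φ(k): 1:1 19:18  a_19=19

15, 16, 17, 18, 19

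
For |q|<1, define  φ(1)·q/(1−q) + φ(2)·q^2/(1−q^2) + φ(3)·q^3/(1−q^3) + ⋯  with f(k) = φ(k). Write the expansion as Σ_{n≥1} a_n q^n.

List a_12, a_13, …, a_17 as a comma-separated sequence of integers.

[q^12] φ(12)=4,φ(6)=2,φ(4)=2,φ(3)=2,φ(2)=1,φ(1)=1 ⇒ 12
[q^13] φ(13)=12,φ(1)=1 ⇒ 13
d|14:{1,2,7,14}  Σφ=1+1+6+6=14
n=15: 1·15 3·5 5·3 15·1  φ→[1+2+4+8]=15
q^16  k|16↦φ(k): 16:8 8:4 4:2 2:1 1:1  a_16=16
q^17  k|17↦φ(k): 1:1 17:16  a_17=17

12, 13, 14, 15, 16, 17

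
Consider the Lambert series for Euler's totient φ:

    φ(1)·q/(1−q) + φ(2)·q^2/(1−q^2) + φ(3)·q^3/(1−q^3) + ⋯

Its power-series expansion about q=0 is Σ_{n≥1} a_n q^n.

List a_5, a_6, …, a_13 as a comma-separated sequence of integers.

[q^5] φ(1)=1,φ(5)=4 ⇒ 5
[q^6] φ(1)=1,φ(2)=1,φ(3)=2,φ(6)=2 ⇒ 6
d|7:{1,7}  Σφ=1+6=7
[q^8] φ(1)=1,φ(2)=1,φ(4)=2,φ(8)=4 ⇒ 8
q^9  k|9↦φ(k): 1:1 3:2 9:6  a_9=9
q^10  k|10↦φ(k): 10:4 5:4 2:1 1:1  a_10=10
d|11:{11,1}  Σφ=10+1=11
n=12: 1·12 2·6 3·4 4·3 6·2 12·1  φ→[1+1+2+2+2+4]=12
n=13: 13·1 1·13  φ→[12+1]=13

5, 6, 7, 8, 9, 10, 11, 12, 13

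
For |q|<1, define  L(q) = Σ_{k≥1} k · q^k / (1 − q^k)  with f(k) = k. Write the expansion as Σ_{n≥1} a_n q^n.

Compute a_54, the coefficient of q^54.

[q^54] f(1)=1,f(2)=2,f(3)=3,f(6)=6,f(9)=9,f(18)=18,f(27)=27,f(54)=54 ⇒ 120

a_54 = 120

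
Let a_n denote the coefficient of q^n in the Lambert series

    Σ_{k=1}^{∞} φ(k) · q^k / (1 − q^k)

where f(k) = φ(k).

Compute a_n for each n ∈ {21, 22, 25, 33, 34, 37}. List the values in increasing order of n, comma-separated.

n=21: 21·1 7·3 3·7 1·21  φ→[12+6+2+1]=21
d|22:{22,11,2,1}  Σφ=10+10+1+1=22
[q^25] φ(25)=20,φ(5)=4,φ(1)=1 ⇒ 25
[q^33] φ(33)=20,φ(11)=10,φ(3)=2,φ(1)=1 ⇒ 33
q^34  k|34↦φ(k): 34:16 17:16 2:1 1:1  a_34=34
q^37  k|37↦φ(k): 1:1 37:36  a_37=37

21, 22, 25, 33, 34, 37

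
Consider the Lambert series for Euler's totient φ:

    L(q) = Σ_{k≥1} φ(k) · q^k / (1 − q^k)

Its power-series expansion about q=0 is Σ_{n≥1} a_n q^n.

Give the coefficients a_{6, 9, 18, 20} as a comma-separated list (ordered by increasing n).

q^6  k|6↦φ(k): 1:1 2:1 3:2 6:2  a_6=6
d|9:{1,3,9}  Σφ=1+2+6=9
d|18:{1,2,3,6,9,18}  Σφ=1+1+2+2+6+6=18
d|20:{1,2,4,5,10,20}  Σφ=1+1+2+4+4+8=20

6, 9, 18, 20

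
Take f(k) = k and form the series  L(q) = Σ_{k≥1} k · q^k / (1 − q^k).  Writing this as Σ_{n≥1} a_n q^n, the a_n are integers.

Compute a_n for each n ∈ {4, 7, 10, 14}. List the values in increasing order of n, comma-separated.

[q^4] f(1)=1,f(2)=2,f(4)=4 ⇒ 7
q^7  k|7↦f(k): 1:1 7:7  a_7=8
[q^10] f(1)=1,f(2)=2,f(5)=5,f(10)=10 ⇒ 18
q^14  k|14↦f(k): 1:1 2:2 7:7 14:14  a_14=24

7, 8, 18, 24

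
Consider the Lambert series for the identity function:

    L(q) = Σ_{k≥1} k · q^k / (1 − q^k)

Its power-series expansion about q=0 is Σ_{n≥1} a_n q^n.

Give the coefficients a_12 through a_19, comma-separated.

28, 14, 24, 24, 31, 18, 39, 20

q^12  k|12↦f(k): 12:12 6:6 4:4 3:3 2:2 1:1  a_12=28
d|13:{13,1}  Σf=13+1=14
q^14  k|14↦f(k): 14:14 7:7 2:2 1:1  a_14=24
d|15:{1,3,5,15}  Σf=1+3+5+15=24
d|16:{1,2,4,8,16}  Σf=1+2+4+8+16=31
d|17:{17,1}  Σf=17+1=18
q^18  k|18↦f(k): 18:18 9:9 6:6 3:3 2:2 1:1  a_18=39
q^19  k|19↦f(k): 1:1 19:19  a_19=20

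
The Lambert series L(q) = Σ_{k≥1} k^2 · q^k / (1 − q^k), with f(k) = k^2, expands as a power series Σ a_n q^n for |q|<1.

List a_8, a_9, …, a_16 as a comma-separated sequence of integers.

d|8:{8,4,2,1}  Σf=64+16+4+1=85
[q^9] f(1)=1,f(3)=9,f(9)=81 ⇒ 91
n=10: 10·1 5·2 2·5 1·10  f→[100+25+4+1]=130
d|11:{1,11}  Σf=1+121=122
n=12: 1·12 2·6 3·4 4·3 6·2 12·1  f→[1+4+9+16+36+144]=210
n=13: 13·1 1·13  f→[169+1]=170
d|14:{1,2,7,14}  Σf=1+4+49+196=250
[q^15] f(1)=1,f(3)=9,f(5)=25,f(15)=225 ⇒ 260
d|16:{1,2,4,8,16}  Σf=1+4+16+64+256=341

85, 91, 130, 122, 210, 170, 250, 260, 341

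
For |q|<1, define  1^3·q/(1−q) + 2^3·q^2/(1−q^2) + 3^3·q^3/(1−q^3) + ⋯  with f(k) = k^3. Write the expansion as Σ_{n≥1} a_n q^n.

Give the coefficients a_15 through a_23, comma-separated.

3528, 4681, 4914, 6813, 6860, 9198, 9632, 11988, 12168

q^15  k|15↦f(k): 1:1 3:27 5:125 15:3375  a_15=3528
q^16  k|16↦f(k): 1:1 2:8 4:64 8:512 16:4096  a_16=4681
n=17: 1·17 17·1  f→[1+4913]=4914
d|18:{1,2,3,6,9,18}  Σf=1+8+27+216+729+5832=6813
[q^19] f(1)=1,f(19)=6859 ⇒ 6860
q^20  k|20↦f(k): 1:1 2:8 4:64 5:125 10:1000 20:8000  a_20=9198
n=21: 21·1 7·3 3·7 1·21  f→[9261+343+27+1]=9632
n=22: 1·22 2·11 11·2 22·1  f→[1+8+1331+10648]=11988
d|23:{23,1}  Σf=12167+1=12168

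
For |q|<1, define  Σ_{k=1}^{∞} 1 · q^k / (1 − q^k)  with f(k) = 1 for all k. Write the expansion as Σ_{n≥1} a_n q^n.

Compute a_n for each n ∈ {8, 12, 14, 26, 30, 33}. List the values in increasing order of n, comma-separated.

4, 6, 4, 4, 8, 4

d|8:{8,4,2,1}  Σf=1+1+1+1=4
q^12  k|12↦f(k): 12:1 6:1 4:1 3:1 2:1 1:1  a_12=6
q^14  k|14↦f(k): 1:1 2:1 7:1 14:1  a_14=4
q^26  k|26↦f(k): 26:1 13:1 2:1 1:1  a_26=4
n=30: 30·1 15·2 10·3 6·5 5·6 3·10 2·15 1·30  f→[1+1+1+1+1+1+1+1]=8
q^33  k|33↦f(k): 33:1 11:1 3:1 1:1  a_33=4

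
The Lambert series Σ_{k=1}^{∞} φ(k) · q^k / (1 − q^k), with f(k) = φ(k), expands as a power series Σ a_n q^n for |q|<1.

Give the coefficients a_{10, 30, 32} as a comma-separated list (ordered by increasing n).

q^10  k|10↦φ(k): 1:1 2:1 5:4 10:4  a_10=10
q^30  k|30↦φ(k): 1:1 2:1 3:2 5:4 6:2 10:4 15:8 30:8  a_30=30
[q^32] φ(1)=1,φ(2)=1,φ(4)=2,φ(8)=4,φ(16)=8,φ(32)=16 ⇒ 32

10, 30, 32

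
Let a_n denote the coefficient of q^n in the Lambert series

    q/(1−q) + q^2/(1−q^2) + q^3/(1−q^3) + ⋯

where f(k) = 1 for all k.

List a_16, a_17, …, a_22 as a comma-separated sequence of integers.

n=16: 16·1 8·2 4·4 2·8 1·16  f→[1+1+1+1+1]=5
n=17: 1·17 17·1  f→[1+1]=2
[q^18] f(18)=1,f(9)=1,f(6)=1,f(3)=1,f(2)=1,f(1)=1 ⇒ 6
[q^19] f(1)=1,f(19)=1 ⇒ 2
[q^20] f(20)=1,f(10)=1,f(5)=1,f(4)=1,f(2)=1,f(1)=1 ⇒ 6
d|21:{21,7,3,1}  Σf=1+1+1+1=4
d|22:{1,2,11,22}  Σf=1+1+1+1=4

5, 2, 6, 2, 6, 4, 4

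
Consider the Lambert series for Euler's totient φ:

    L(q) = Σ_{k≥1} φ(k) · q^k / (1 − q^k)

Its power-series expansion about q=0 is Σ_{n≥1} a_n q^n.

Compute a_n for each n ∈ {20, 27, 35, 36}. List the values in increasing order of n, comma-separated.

d|20:{20,10,5,4,2,1}  Σφ=8+4+4+2+1+1=20
d|27:{27,9,3,1}  Σφ=18+6+2+1=27
[q^35] φ(35)=24,φ(7)=6,φ(5)=4,φ(1)=1 ⇒ 35
d|36:{1,2,3,4,6,9,12,18,36}  Σφ=1+1+2+2+2+6+4+6+12=36

20, 27, 35, 36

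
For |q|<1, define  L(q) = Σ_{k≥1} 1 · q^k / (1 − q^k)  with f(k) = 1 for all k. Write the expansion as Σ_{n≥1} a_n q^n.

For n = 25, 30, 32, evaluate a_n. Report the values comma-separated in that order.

[q^25] f(1)=1,f(5)=1,f(25)=1 ⇒ 3
n=30: 1·30 2·15 3·10 5·6 6·5 10·3 15·2 30·1  f→[1+1+1+1+1+1+1+1]=8
n=32: 32·1 16·2 8·4 4·8 2·16 1·32  f→[1+1+1+1+1+1]=6

3, 8, 6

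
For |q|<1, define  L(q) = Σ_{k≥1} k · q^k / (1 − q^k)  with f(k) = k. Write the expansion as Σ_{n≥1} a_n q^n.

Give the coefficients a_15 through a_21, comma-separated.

24, 31, 18, 39, 20, 42, 32

n=15: 15·1 5·3 3·5 1·15  f→[15+5+3+1]=24
d|16:{16,8,4,2,1}  Σf=16+8+4+2+1=31
[q^17] f(1)=1,f(17)=17 ⇒ 18
q^18  k|18↦f(k): 18:18 9:9 6:6 3:3 2:2 1:1  a_18=39
n=19: 1·19 19·1  f→[1+19]=20
d|20:{1,2,4,5,10,20}  Σf=1+2+4+5+10+20=42
[q^21] f(21)=21,f(7)=7,f(3)=3,f(1)=1 ⇒ 32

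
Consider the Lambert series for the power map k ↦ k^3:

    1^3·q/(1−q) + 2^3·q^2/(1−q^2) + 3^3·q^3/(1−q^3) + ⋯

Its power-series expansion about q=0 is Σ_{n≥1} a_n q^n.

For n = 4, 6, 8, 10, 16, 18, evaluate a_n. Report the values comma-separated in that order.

[q^4] f(4)=64,f(2)=8,f(1)=1 ⇒ 73
n=6: 1·6 2·3 3·2 6·1  f→[1+8+27+216]=252
[q^8] f(8)=512,f(4)=64,f(2)=8,f(1)=1 ⇒ 585
[q^10] f(1)=1,f(2)=8,f(5)=125,f(10)=1000 ⇒ 1134
[q^16] f(16)=4096,f(8)=512,f(4)=64,f(2)=8,f(1)=1 ⇒ 4681
q^18  k|18↦f(k): 1:1 2:8 3:27 6:216 9:729 18:5832  a_18=6813

73, 252, 585, 1134, 4681, 6813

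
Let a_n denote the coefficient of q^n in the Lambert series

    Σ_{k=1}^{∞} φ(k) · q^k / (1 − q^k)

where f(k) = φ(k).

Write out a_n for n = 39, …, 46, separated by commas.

[q^39] φ(39)=24,φ(13)=12,φ(3)=2,φ(1)=1 ⇒ 39
q^40  k|40↦φ(k): 40:16 20:8 10:4 8:4 5:4 4:2 2:1 1:1  a_40=40
q^41  k|41↦φ(k): 41:40 1:1  a_41=41
n=42: 1·42 2·21 3·14 6·7 7·6 14·3 21·2 42·1  φ→[1+1+2+2+6+6+12+12]=42
[q^43] φ(1)=1,φ(43)=42 ⇒ 43
n=44: 1·44 2·22 4·11 11·4 22·2 44·1  φ→[1+1+2+10+10+20]=44
[q^45] φ(1)=1,φ(3)=2,φ(5)=4,φ(9)=6,φ(15)=8,φ(45)=24 ⇒ 45
q^46  k|46↦φ(k): 1:1 2:1 23:22 46:22  a_46=46

39, 40, 41, 42, 43, 44, 45, 46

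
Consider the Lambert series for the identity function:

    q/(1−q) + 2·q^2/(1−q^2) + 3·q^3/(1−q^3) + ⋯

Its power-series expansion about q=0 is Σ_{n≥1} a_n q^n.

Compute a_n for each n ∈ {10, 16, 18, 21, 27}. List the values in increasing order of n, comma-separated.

[q^10] f(1)=1,f(2)=2,f(5)=5,f(10)=10 ⇒ 18
n=16: 1·16 2·8 4·4 8·2 16·1  f→[1+2+4+8+16]=31
[q^18] f(18)=18,f(9)=9,f(6)=6,f(3)=3,f(2)=2,f(1)=1 ⇒ 39
n=21: 21·1 7·3 3·7 1·21  f→[21+7+3+1]=32
n=27: 27·1 9·3 3·9 1·27  f→[27+9+3+1]=40

18, 31, 39, 32, 40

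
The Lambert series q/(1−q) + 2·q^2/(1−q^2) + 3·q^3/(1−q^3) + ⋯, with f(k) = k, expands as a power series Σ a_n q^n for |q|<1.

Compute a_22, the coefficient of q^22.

q^22  k|22↦f(k): 22:22 11:11 2:2 1:1  a_22=36

a_22 = 36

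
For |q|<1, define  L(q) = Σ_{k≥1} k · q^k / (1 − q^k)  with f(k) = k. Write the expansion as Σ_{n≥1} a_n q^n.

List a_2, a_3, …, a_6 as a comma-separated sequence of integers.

d|2:{2,1}  Σf=2+1=3
[q^3] f(3)=3,f(1)=1 ⇒ 4
[q^4] f(4)=4,f(2)=2,f(1)=1 ⇒ 7
q^5  k|5↦f(k): 1:1 5:5  a_5=6
n=6: 1·6 2·3 3·2 6·1  f→[1+2+3+6]=12

3, 4, 7, 6, 12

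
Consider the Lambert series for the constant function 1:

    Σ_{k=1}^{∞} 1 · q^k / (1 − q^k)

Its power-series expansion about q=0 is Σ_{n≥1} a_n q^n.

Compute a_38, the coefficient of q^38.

d|38:{1,2,19,38}  Σf=1+1+1+1=4

a_38 = 4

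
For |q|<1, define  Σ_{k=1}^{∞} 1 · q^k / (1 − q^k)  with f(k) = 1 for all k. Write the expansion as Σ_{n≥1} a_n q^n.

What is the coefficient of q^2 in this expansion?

a_2 = 2

n=2: 1·2 2·1  f→[1+1]=2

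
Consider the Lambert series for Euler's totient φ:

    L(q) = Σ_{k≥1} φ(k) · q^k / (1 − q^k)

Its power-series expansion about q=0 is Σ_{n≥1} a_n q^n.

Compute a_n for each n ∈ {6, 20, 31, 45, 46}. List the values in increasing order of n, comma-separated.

[q^6] φ(6)=2,φ(3)=2,φ(2)=1,φ(1)=1 ⇒ 6
n=20: 1·20 2·10 4·5 5·4 10·2 20·1  φ→[1+1+2+4+4+8]=20
n=31: 31·1 1·31  φ→[30+1]=31
d|45:{45,15,9,5,3,1}  Σφ=24+8+6+4+2+1=45
q^46  k|46↦φ(k): 46:22 23:22 2:1 1:1  a_46=46

6, 20, 31, 45, 46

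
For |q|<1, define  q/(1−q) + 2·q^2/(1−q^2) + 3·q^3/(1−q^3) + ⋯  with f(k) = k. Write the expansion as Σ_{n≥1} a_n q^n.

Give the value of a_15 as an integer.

n=15: 1·15 3·5 5·3 15·1  f→[1+3+5+15]=24

a_15 = 24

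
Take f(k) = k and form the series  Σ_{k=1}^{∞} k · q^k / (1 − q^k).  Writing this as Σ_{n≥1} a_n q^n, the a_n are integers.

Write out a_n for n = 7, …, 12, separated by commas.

d|7:{1,7}  Σf=1+7=8
d|8:{1,2,4,8}  Σf=1+2+4+8=15
d|9:{1,3,9}  Σf=1+3+9=13
[q^10] f(10)=10,f(5)=5,f(2)=2,f(1)=1 ⇒ 18
[q^11] f(1)=1,f(11)=11 ⇒ 12
q^12  k|12↦f(k): 12:12 6:6 4:4 3:3 2:2 1:1  a_12=28

8, 15, 13, 18, 12, 28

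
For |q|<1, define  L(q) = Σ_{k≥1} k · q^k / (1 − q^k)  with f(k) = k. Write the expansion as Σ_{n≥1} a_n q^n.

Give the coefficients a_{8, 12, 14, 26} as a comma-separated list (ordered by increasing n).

n=8: 1·8 2·4 4·2 8·1  f→[1+2+4+8]=15
d|12:{12,6,4,3,2,1}  Σf=12+6+4+3+2+1=28
[q^14] f(14)=14,f(7)=7,f(2)=2,f(1)=1 ⇒ 24
[q^26] f(26)=26,f(13)=13,f(2)=2,f(1)=1 ⇒ 42

15, 28, 24, 42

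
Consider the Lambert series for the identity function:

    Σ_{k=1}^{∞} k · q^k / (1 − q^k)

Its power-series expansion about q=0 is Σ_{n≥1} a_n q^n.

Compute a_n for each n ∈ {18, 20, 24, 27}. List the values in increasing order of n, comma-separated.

39, 42, 60, 40

n=18: 18·1 9·2 6·3 3·6 2·9 1·18  f→[18+9+6+3+2+1]=39
d|20:{20,10,5,4,2,1}  Σf=20+10+5+4+2+1=42
d|24:{24,12,8,6,4,3,2,1}  Σf=24+12+8+6+4+3+2+1=60
n=27: 27·1 9·3 3·9 1·27  f→[27+9+3+1]=40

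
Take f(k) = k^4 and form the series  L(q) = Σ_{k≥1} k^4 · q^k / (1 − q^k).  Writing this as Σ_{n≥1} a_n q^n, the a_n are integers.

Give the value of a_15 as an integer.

n=15: 15·1 5·3 3·5 1·15  f→[50625+625+81+1]=51332

a_15 = 51332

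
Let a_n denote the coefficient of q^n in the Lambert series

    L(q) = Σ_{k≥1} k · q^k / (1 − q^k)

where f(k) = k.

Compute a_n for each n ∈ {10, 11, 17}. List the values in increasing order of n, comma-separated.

n=10: 10·1 5·2 2·5 1·10  f→[10+5+2+1]=18
n=11: 1·11 11·1  f→[1+11]=12
n=17: 1·17 17·1  f→[1+17]=18

18, 12, 18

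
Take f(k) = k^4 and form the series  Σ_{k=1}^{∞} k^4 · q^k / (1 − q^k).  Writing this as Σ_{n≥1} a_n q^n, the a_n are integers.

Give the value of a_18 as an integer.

a_18 = 112931

n=18: 1·18 2·9 3·6 6·3 9·2 18·1  f→[1+16+81+1296+6561+104976]=112931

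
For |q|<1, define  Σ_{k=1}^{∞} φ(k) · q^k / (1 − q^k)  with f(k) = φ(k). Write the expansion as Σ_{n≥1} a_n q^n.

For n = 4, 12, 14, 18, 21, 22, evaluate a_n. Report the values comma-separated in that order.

[q^4] φ(4)=2,φ(2)=1,φ(1)=1 ⇒ 4
d|12:{12,6,4,3,2,1}  Σφ=4+2+2+2+1+1=12
q^14  k|14↦φ(k): 1:1 2:1 7:6 14:6  a_14=14
[q^18] φ(1)=1,φ(2)=1,φ(3)=2,φ(6)=2,φ(9)=6,φ(18)=6 ⇒ 18
d|21:{1,3,7,21}  Σφ=1+2+6+12=21
q^22  k|22↦φ(k): 22:10 11:10 2:1 1:1  a_22=22

4, 12, 14, 18, 21, 22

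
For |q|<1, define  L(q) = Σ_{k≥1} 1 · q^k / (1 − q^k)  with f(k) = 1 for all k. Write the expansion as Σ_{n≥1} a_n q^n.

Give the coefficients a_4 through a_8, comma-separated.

3, 2, 4, 2, 4

[q^4] f(1)=1,f(2)=1,f(4)=1 ⇒ 3
d|5:{5,1}  Σf=1+1=2
d|6:{1,2,3,6}  Σf=1+1+1+1=4
n=7: 7·1 1·7  f→[1+1]=2
n=8: 1·8 2·4 4·2 8·1  f→[1+1+1+1]=4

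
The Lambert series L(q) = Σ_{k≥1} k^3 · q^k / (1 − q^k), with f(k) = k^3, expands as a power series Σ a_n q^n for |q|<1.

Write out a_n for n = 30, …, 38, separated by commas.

31752, 29792, 37449, 37296, 44226, 43344, 55261, 50654, 61740

n=30: 1·30 2·15 3·10 5·6 6·5 10·3 15·2 30·1  f→[1+8+27+125+216+1000+3375+27000]=31752
n=31: 31·1 1·31  f→[29791+1]=29792
n=32: 1·32 2·16 4·8 8·4 16·2 32·1  f→[1+8+64+512+4096+32768]=37449
d|33:{33,11,3,1}  Σf=35937+1331+27+1=37296
d|34:{1,2,17,34}  Σf=1+8+4913+39304=44226
q^35  k|35↦f(k): 1:1 5:125 7:343 35:42875  a_35=43344
n=36: 1·36 2·18 3·12 4·9 6·6 9·4 12·3 18·2 36·1  f→[1+8+27+64+216+729+1728+5832+46656]=55261
[q^37] f(1)=1,f(37)=50653 ⇒ 50654
[q^38] f(1)=1,f(2)=8,f(19)=6859,f(38)=54872 ⇒ 61740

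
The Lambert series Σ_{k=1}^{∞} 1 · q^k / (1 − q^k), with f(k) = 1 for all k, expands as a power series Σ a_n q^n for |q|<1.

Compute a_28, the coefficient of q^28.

a_28 = 6

q^28  k|28↦f(k): 28:1 14:1 7:1 4:1 2:1 1:1  a_28=6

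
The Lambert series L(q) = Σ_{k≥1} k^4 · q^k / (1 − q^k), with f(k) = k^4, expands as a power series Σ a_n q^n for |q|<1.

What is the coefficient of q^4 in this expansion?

n=4: 4·1 2·2 1·4  f→[256+16+1]=273

a_4 = 273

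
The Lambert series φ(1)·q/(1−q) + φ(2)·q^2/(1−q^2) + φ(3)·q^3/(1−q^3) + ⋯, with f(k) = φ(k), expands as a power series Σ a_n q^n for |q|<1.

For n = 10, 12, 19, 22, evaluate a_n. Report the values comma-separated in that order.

d|10:{1,2,5,10}  Σφ=1+1+4+4=10
d|12:{1,2,3,4,6,12}  Σφ=1+1+2+2+2+4=12
q^19  k|19↦φ(k): 1:1 19:18  a_19=19
q^22  k|22↦φ(k): 1:1 2:1 11:10 22:10  a_22=22

10, 12, 19, 22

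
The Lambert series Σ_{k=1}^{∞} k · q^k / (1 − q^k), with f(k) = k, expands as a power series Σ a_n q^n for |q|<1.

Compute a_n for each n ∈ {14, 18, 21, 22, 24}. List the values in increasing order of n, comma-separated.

d|14:{14,7,2,1}  Σf=14+7+2+1=24
q^18  k|18↦f(k): 1:1 2:2 3:3 6:6 9:9 18:18  a_18=39
[q^21] f(1)=1,f(3)=3,f(7)=7,f(21)=21 ⇒ 32
d|22:{1,2,11,22}  Σf=1+2+11+22=36
q^24  k|24↦f(k): 24:24 12:12 8:8 6:6 4:4 3:3 2:2 1:1  a_24=60

24, 39, 32, 36, 60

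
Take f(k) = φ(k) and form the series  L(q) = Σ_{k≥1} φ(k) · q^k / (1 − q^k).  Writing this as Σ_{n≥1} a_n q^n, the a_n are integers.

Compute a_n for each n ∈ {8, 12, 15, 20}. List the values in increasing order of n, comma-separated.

q^8  k|8↦φ(k): 8:4 4:2 2:1 1:1  a_8=8
q^12  k|12↦φ(k): 12:4 6:2 4:2 3:2 2:1 1:1  a_12=12
[q^15] φ(15)=8,φ(5)=4,φ(3)=2,φ(1)=1 ⇒ 15
d|20:{1,2,4,5,10,20}  Σφ=1+1+2+4+4+8=20

8, 12, 15, 20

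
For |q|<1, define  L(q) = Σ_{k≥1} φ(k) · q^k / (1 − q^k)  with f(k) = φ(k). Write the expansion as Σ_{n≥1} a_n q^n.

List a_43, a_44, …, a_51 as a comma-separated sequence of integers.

q^43  k|43↦φ(k): 1:1 43:42  a_43=43
d|44:{44,22,11,4,2,1}  Σφ=20+10+10+2+1+1=44
n=45: 1·45 3·15 5·9 9·5 15·3 45·1  φ→[1+2+4+6+8+24]=45
n=46: 1·46 2·23 23·2 46·1  φ→[1+1+22+22]=46
q^47  k|47↦φ(k): 1:1 47:46  a_47=47
d|48:{1,2,3,4,6,8,12,16,24,48}  Σφ=1+1+2+2+2+4+4+8+8+16=48
d|49:{1,7,49}  Σφ=1+6+42=49
q^50  k|50↦φ(k): 1:1 2:1 5:4 10:4 25:20 50:20  a_50=50
q^51  k|51↦φ(k): 51:32 17:16 3:2 1:1  a_51=51

43, 44, 45, 46, 47, 48, 49, 50, 51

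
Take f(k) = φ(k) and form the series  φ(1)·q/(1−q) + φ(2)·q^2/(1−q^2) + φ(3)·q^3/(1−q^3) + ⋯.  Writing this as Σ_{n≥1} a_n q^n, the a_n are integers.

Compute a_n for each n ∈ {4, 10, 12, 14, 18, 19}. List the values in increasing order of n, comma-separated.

d|4:{4,2,1}  Σφ=2+1+1=4
q^10  k|10↦φ(k): 10:4 5:4 2:1 1:1  a_10=10
[q^12] φ(12)=4,φ(6)=2,φ(4)=2,φ(3)=2,φ(2)=1,φ(1)=1 ⇒ 12
d|14:{1,2,7,14}  Σφ=1+1+6+6=14
q^18  k|18↦φ(k): 18:6 9:6 6:2 3:2 2:1 1:1  a_18=18
d|19:{1,19}  Σφ=1+18=19

4, 10, 12, 14, 18, 19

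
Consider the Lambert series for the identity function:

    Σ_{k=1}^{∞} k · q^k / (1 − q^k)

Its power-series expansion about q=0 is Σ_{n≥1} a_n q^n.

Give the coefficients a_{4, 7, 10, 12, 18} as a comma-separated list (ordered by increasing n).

7, 8, 18, 28, 39

n=4: 4·1 2·2 1·4  f→[4+2+1]=7
[q^7] f(7)=7,f(1)=1 ⇒ 8
q^10  k|10↦f(k): 10:10 5:5 2:2 1:1  a_10=18
[q^12] f(1)=1,f(2)=2,f(3)=3,f(4)=4,f(6)=6,f(12)=12 ⇒ 28
n=18: 1·18 2·9 3·6 6·3 9·2 18·1  f→[1+2+3+6+9+18]=39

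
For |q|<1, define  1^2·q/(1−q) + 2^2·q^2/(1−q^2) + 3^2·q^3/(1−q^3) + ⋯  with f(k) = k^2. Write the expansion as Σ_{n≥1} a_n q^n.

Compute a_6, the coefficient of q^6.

a_6 = 50

n=6: 6·1 3·2 2·3 1·6  f→[36+9+4+1]=50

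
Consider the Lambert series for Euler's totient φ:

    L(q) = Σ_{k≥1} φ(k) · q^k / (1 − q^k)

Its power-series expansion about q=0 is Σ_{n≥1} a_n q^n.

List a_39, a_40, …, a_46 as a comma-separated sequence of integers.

n=39: 39·1 13·3 3·13 1·39  φ→[24+12+2+1]=39
q^40  k|40↦φ(k): 40:16 20:8 10:4 8:4 5:4 4:2 2:1 1:1  a_40=40
q^41  k|41↦φ(k): 1:1 41:40  a_41=41
q^42  k|42↦φ(k): 42:12 21:12 14:6 7:6 6:2 3:2 2:1 1:1  a_42=42
q^43  k|43↦φ(k): 1:1 43:42  a_43=43
[q^44] φ(44)=20,φ(22)=10,φ(11)=10,φ(4)=2,φ(2)=1,φ(1)=1 ⇒ 44
d|45:{1,3,5,9,15,45}  Σφ=1+2+4+6+8+24=45
n=46: 1·46 2·23 23·2 46·1  φ→[1+1+22+22]=46

39, 40, 41, 42, 43, 44, 45, 46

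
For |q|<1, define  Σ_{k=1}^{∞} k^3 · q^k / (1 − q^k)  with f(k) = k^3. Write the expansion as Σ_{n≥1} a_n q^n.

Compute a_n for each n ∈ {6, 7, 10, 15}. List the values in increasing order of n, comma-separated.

252, 344, 1134, 3528

n=6: 1·6 2·3 3·2 6·1  f→[1+8+27+216]=252
q^7  k|7↦f(k): 1:1 7:343  a_7=344
q^10  k|10↦f(k): 10:1000 5:125 2:8 1:1  a_10=1134
d|15:{15,5,3,1}  Σf=3375+125+27+1=3528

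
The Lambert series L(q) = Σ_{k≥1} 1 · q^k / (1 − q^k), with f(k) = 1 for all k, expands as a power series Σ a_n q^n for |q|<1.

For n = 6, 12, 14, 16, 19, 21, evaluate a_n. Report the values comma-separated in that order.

4, 6, 4, 5, 2, 4

[q^6] f(6)=1,f(3)=1,f(2)=1,f(1)=1 ⇒ 4
n=12: 12·1 6·2 4·3 3·4 2·6 1·12  f→[1+1+1+1+1+1]=6
n=14: 1·14 2·7 7·2 14·1  f→[1+1+1+1]=4
n=16: 1·16 2·8 4·4 8·2 16·1  f→[1+1+1+1+1]=5
d|19:{19,1}  Σf=1+1=2
[q^21] f(1)=1,f(3)=1,f(7)=1,f(21)=1 ⇒ 4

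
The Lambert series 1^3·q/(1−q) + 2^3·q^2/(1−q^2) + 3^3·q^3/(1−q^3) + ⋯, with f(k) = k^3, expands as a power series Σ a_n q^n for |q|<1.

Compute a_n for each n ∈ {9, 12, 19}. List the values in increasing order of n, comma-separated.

[q^9] f(9)=729,f(3)=27,f(1)=1 ⇒ 757
[q^12] f(12)=1728,f(6)=216,f(4)=64,f(3)=27,f(2)=8,f(1)=1 ⇒ 2044
q^19  k|19↦f(k): 1:1 19:6859  a_19=6860

757, 2044, 6860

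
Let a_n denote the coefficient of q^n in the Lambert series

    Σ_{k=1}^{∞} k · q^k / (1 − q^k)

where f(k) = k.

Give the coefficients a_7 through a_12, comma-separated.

n=7: 1·7 7·1  f→[1+7]=8
[q^8] f(1)=1,f(2)=2,f(4)=4,f(8)=8 ⇒ 15
n=9: 9·1 3·3 1·9  f→[9+3+1]=13
q^10  k|10↦f(k): 1:1 2:2 5:5 10:10  a_10=18
d|11:{1,11}  Σf=1+11=12
n=12: 1·12 2·6 3·4 4·3 6·2 12·1  f→[1+2+3+4+6+12]=28

8, 15, 13, 18, 12, 28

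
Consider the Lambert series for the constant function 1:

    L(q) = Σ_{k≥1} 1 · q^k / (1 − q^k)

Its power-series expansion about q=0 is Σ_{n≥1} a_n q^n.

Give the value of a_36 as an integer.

[q^36] f(36)=1,f(18)=1,f(12)=1,f(9)=1,f(6)=1,f(4)=1,f(3)=1,f(2)=1,f(1)=1 ⇒ 9

a_36 = 9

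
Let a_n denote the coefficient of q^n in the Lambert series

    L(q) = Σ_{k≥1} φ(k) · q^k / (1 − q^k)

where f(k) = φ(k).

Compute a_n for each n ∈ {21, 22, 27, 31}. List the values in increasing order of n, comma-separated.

d|21:{21,7,3,1}  Σφ=12+6+2+1=21
n=22: 1·22 2·11 11·2 22·1  φ→[1+1+10+10]=22
q^27  k|27↦φ(k): 27:18 9:6 3:2 1:1  a_27=27
d|31:{1,31}  Σφ=1+30=31

21, 22, 27, 31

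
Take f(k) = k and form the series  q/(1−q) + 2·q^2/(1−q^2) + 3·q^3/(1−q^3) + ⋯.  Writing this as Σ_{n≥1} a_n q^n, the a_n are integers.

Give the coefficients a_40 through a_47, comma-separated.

90, 42, 96, 44, 84, 78, 72, 48

[q^40] f(40)=40,f(20)=20,f(10)=10,f(8)=8,f(5)=5,f(4)=4,f(2)=2,f(1)=1 ⇒ 90
n=41: 1·41 41·1  f→[1+41]=42
[q^42] f(42)=42,f(21)=21,f(14)=14,f(7)=7,f(6)=6,f(3)=3,f(2)=2,f(1)=1 ⇒ 96
[q^43] f(43)=43,f(1)=1 ⇒ 44
[q^44] f(1)=1,f(2)=2,f(4)=4,f(11)=11,f(22)=22,f(44)=44 ⇒ 84
d|45:{1,3,5,9,15,45}  Σf=1+3+5+9+15+45=78
q^46  k|46↦f(k): 1:1 2:2 23:23 46:46  a_46=72
[q^47] f(1)=1,f(47)=47 ⇒ 48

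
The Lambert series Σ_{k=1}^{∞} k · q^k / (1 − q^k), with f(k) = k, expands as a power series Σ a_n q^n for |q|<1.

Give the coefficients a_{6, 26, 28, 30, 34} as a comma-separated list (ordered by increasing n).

12, 42, 56, 72, 54

q^6  k|6↦f(k): 6:6 3:3 2:2 1:1  a_6=12
[q^26] f(26)=26,f(13)=13,f(2)=2,f(1)=1 ⇒ 42
q^28  k|28↦f(k): 1:1 2:2 4:4 7:7 14:14 28:28  a_28=56
q^30  k|30↦f(k): 1:1 2:2 3:3 5:5 6:6 10:10 15:15 30:30  a_30=72
d|34:{34,17,2,1}  Σf=34+17+2+1=54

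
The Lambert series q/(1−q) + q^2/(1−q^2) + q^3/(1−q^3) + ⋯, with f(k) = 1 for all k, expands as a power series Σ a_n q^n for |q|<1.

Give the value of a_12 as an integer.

n=12: 12·1 6·2 4·3 3·4 2·6 1·12  f→[1+1+1+1+1+1]=6

a_12 = 6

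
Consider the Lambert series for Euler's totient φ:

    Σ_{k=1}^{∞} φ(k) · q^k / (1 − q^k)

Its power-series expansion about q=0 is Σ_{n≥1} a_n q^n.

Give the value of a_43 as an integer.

[q^43] φ(43)=42,φ(1)=1 ⇒ 43

a_43 = 43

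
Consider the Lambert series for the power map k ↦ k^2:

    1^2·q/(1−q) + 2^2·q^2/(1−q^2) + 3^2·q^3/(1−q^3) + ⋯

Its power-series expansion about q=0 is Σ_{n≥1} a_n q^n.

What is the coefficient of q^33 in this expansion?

a_33 = 1220

q^33  k|33↦f(k): 33:1089 11:121 3:9 1:1  a_33=1220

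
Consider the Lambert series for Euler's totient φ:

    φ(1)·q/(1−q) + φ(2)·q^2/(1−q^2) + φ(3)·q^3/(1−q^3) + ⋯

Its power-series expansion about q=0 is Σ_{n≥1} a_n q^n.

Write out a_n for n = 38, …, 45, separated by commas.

n=38: 1·38 2·19 19·2 38·1  φ→[1+1+18+18]=38
d|39:{1,3,13,39}  Σφ=1+2+12+24=39
d|40:{40,20,10,8,5,4,2,1}  Σφ=16+8+4+4+4+2+1+1=40
n=41: 41·1 1·41  φ→[40+1]=41
n=42: 1·42 2·21 3·14 6·7 7·6 14·3 21·2 42·1  φ→[1+1+2+2+6+6+12+12]=42
n=43: 43·1 1·43  φ→[42+1]=43
n=44: 1·44 2·22 4·11 11·4 22·2 44·1  φ→[1+1+2+10+10+20]=44
d|45:{1,3,5,9,15,45}  Σφ=1+2+4+6+8+24=45

38, 39, 40, 41, 42, 43, 44, 45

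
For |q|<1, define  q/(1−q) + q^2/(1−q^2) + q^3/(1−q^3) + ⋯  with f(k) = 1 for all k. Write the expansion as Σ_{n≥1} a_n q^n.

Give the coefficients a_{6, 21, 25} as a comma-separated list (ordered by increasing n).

4, 4, 3

d|6:{1,2,3,6}  Σf=1+1+1+1=4
d|21:{1,3,7,21}  Σf=1+1+1+1=4
d|25:{25,5,1}  Σf=1+1+1=3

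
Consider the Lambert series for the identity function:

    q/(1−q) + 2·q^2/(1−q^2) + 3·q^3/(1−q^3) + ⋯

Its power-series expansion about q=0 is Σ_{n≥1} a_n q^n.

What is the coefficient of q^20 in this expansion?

[q^20] f(1)=1,f(2)=2,f(4)=4,f(5)=5,f(10)=10,f(20)=20 ⇒ 42

a_20 = 42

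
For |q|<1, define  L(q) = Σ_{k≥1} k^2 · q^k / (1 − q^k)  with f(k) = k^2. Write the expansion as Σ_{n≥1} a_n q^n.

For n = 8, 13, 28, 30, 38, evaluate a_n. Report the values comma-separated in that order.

[q^8] f(8)=64,f(4)=16,f(2)=4,f(1)=1 ⇒ 85
[q^13] f(13)=169,f(1)=1 ⇒ 170
d|28:{28,14,7,4,2,1}  Σf=784+196+49+16+4+1=1050
q^30  k|30↦f(k): 1:1 2:4 3:9 5:25 6:36 10:100 15:225 30:900  a_30=1300
[q^38] f(38)=1444,f(19)=361,f(2)=4,f(1)=1 ⇒ 1810

85, 170, 1050, 1300, 1810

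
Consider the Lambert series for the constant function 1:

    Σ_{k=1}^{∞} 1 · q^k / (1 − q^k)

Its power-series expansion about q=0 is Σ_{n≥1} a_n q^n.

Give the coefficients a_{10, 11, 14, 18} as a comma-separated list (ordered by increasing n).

n=10: 10·1 5·2 2·5 1·10  f→[1+1+1+1]=4
[q^11] f(11)=1,f(1)=1 ⇒ 2
n=14: 1·14 2·7 7·2 14·1  f→[1+1+1+1]=4
q^18  k|18↦f(k): 1:1 2:1 3:1 6:1 9:1 18:1  a_18=6

4, 2, 4, 6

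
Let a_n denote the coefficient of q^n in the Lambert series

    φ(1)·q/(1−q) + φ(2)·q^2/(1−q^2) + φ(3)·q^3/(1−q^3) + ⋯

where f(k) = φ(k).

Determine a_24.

n=24: 1·24 2·12 3·8 4·6 6·4 8·3 12·2 24·1  φ→[1+1+2+2+2+4+4+8]=24

a_24 = 24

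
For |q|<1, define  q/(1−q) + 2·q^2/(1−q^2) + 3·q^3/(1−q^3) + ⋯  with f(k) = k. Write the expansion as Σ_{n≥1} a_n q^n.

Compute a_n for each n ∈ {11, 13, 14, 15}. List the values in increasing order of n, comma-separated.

12, 14, 24, 24

n=11: 11·1 1·11  f→[11+1]=12
q^13  k|13↦f(k): 13:13 1:1  a_13=14
q^14  k|14↦f(k): 1:1 2:2 7:7 14:14  a_14=24
[q^15] f(1)=1,f(3)=3,f(5)=5,f(15)=15 ⇒ 24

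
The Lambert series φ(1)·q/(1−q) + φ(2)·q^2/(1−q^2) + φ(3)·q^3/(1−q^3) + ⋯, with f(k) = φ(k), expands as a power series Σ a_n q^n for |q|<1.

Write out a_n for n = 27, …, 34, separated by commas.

[q^27] φ(27)=18,φ(9)=6,φ(3)=2,φ(1)=1 ⇒ 27
n=28: 1·28 2·14 4·7 7·4 14·2 28·1  φ→[1+1+2+6+6+12]=28
d|29:{29,1}  Σφ=28+1=29
n=30: 1·30 2·15 3·10 5·6 6·5 10·3 15·2 30·1  φ→[1+1+2+4+2+4+8+8]=30
[q^31] φ(31)=30,φ(1)=1 ⇒ 31
n=32: 1·32 2·16 4·8 8·4 16·2 32·1  φ→[1+1+2+4+8+16]=32
d|33:{33,11,3,1}  Σφ=20+10+2+1=33
q^34  k|34↦φ(k): 1:1 2:1 17:16 34:16  a_34=34

27, 28, 29, 30, 31, 32, 33, 34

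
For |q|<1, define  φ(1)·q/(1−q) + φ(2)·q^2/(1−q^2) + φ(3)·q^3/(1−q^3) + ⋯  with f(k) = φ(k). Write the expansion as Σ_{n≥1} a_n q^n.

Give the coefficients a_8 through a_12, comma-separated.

n=8: 1·8 2·4 4·2 8·1  φ→[1+1+2+4]=8
d|9:{1,3,9}  Σφ=1+2+6=9
q^10  k|10↦φ(k): 1:1 2:1 5:4 10:4  a_10=10
[q^11] φ(1)=1,φ(11)=10 ⇒ 11
d|12:{1,2,3,4,6,12}  Σφ=1+1+2+2+2+4=12

8, 9, 10, 11, 12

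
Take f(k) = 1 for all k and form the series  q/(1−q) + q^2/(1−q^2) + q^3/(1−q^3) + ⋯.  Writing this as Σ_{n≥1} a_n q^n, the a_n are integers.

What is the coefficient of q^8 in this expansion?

a_8 = 4

q^8  k|8↦f(k): 1:1 2:1 4:1 8:1  a_8=4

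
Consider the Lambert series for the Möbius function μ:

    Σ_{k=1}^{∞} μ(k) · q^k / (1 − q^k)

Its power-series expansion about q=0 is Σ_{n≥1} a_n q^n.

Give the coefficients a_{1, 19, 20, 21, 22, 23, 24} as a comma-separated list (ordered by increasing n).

[q^1] μ(1)=1 ⇒ 1
d|19:{19,1}  Σμ=(-1)+1=0
[q^20] μ(20)=0,μ(10)=1,μ(5)=-1,μ(4)=0,μ(2)=-1,μ(1)=1 ⇒ 0
[q^21] μ(1)=1,μ(3)=-1,μ(7)=-1,μ(21)=1 ⇒ 0
[q^22] μ(22)=1,μ(11)=-1,μ(2)=-1,μ(1)=1 ⇒ 0
[q^23] μ(23)=-1,μ(1)=1 ⇒ 0
q^24  k|24↦μ(k): 1:1 2:-1 3:-1 4:0 6:1 8:0 12:0 24:0  a_24=0

1, 0, 0, 0, 0, 0, 0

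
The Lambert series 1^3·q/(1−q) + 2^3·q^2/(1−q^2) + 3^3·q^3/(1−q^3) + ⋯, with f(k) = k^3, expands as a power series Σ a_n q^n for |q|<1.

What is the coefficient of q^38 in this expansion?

a_38 = 61740

d|38:{1,2,19,38}  Σf=1+8+6859+54872=61740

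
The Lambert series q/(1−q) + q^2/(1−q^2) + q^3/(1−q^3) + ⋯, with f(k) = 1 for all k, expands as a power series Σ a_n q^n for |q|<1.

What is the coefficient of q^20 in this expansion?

a_20 = 6

q^20  k|20↦f(k): 20:1 10:1 5:1 4:1 2:1 1:1  a_20=6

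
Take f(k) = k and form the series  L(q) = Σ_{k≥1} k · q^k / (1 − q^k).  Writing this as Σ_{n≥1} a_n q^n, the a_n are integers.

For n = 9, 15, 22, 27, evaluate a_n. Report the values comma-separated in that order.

13, 24, 36, 40

d|9:{9,3,1}  Σf=9+3+1=13
q^15  k|15↦f(k): 15:15 5:5 3:3 1:1  a_15=24
[q^22] f(22)=22,f(11)=11,f(2)=2,f(1)=1 ⇒ 36
q^27  k|27↦f(k): 27:27 9:9 3:3 1:1  a_27=40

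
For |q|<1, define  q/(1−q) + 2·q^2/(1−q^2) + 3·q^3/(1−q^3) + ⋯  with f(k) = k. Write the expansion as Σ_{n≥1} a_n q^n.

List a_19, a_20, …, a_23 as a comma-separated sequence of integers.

20, 42, 32, 36, 24

[q^19] f(19)=19,f(1)=1 ⇒ 20
[q^20] f(20)=20,f(10)=10,f(5)=5,f(4)=4,f(2)=2,f(1)=1 ⇒ 42
[q^21] f(21)=21,f(7)=7,f(3)=3,f(1)=1 ⇒ 32
d|22:{1,2,11,22}  Σf=1+2+11+22=36
q^23  k|23↦f(k): 23:23 1:1  a_23=24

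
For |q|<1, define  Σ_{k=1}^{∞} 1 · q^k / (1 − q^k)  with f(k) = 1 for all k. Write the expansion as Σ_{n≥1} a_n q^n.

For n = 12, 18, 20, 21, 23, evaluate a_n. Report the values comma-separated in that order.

[q^12] f(12)=1,f(6)=1,f(4)=1,f(3)=1,f(2)=1,f(1)=1 ⇒ 6
d|18:{18,9,6,3,2,1}  Σf=1+1+1+1+1+1=6
d|20:{20,10,5,4,2,1}  Σf=1+1+1+1+1+1=6
d|21:{1,3,7,21}  Σf=1+1+1+1=4
n=23: 23·1 1·23  f→[1+1]=2

6, 6, 6, 4, 2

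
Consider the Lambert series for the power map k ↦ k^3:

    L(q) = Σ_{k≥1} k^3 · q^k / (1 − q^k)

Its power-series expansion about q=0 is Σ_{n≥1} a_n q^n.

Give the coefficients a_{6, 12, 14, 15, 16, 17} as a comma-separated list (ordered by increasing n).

252, 2044, 3096, 3528, 4681, 4914

q^6  k|6↦f(k): 6:216 3:27 2:8 1:1  a_6=252
n=12: 12·1 6·2 4·3 3·4 2·6 1·12  f→[1728+216+64+27+8+1]=2044
d|14:{1,2,7,14}  Σf=1+8+343+2744=3096
d|15:{15,5,3,1}  Σf=3375+125+27+1=3528
q^16  k|16↦f(k): 16:4096 8:512 4:64 2:8 1:1  a_16=4681
q^17  k|17↦f(k): 1:1 17:4913  a_17=4914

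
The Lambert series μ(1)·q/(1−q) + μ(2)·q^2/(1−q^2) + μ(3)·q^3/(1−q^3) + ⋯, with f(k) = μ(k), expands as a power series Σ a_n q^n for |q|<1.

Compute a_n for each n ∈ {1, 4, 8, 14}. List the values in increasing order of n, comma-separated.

1, 0, 0, 0

q^1  k|1↦μ(k): 1:1  a_1=1
d|4:{1,2,4}  Σμ=1+(-1)+0=0
[q^8] μ(8)=0,μ(4)=0,μ(2)=-1,μ(1)=1 ⇒ 0
n=14: 14·1 7·2 2·7 1·14  μ→[1+(-1)+(-1)+1]=0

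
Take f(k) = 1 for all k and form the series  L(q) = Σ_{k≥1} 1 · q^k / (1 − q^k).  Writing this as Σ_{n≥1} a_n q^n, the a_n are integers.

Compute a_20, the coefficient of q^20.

a_20 = 6

d|20:{1,2,4,5,10,20}  Σf=1+1+1+1+1+1=6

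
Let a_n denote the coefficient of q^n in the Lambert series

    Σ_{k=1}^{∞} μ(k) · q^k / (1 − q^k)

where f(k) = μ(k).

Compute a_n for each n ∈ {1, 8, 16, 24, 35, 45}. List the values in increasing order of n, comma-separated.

d|1:{1}  Σμ=1=1
[q^8] μ(1)=1,μ(2)=-1,μ(4)=0,μ(8)=0 ⇒ 0
n=16: 16·1 8·2 4·4 2·8 1·16  μ→[0+0+0+(-1)+1]=0
q^24  k|24↦μ(k): 24:0 12:0 8:0 6:1 4:0 3:-1 2:-1 1:1  a_24=0
[q^35] μ(35)=1,μ(7)=-1,μ(5)=-1,μ(1)=1 ⇒ 0
q^45  k|45↦μ(k): 45:0 15:1 9:0 5:-1 3:-1 1:1  a_45=0

1, 0, 0, 0, 0, 0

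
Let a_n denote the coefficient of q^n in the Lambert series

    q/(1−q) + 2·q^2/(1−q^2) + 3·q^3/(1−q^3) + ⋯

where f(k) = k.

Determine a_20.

a_20 = 42

d|20:{20,10,5,4,2,1}  Σf=20+10+5+4+2+1=42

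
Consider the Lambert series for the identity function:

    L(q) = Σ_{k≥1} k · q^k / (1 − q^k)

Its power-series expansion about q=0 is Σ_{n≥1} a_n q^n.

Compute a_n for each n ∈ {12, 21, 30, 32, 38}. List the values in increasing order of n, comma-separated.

28, 32, 72, 63, 60

q^12  k|12↦f(k): 1:1 2:2 3:3 4:4 6:6 12:12  a_12=28
n=21: 1·21 3·7 7·3 21·1  f→[1+3+7+21]=32
n=30: 30·1 15·2 10·3 6·5 5·6 3·10 2·15 1·30  f→[30+15+10+6+5+3+2+1]=72
[q^32] f(32)=32,f(16)=16,f(8)=8,f(4)=4,f(2)=2,f(1)=1 ⇒ 63
d|38:{1,2,19,38}  Σf=1+2+19+38=60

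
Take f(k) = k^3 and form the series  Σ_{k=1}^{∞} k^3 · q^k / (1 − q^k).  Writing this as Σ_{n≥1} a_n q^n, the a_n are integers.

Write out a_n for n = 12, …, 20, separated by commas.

[q^12] f(12)=1728,f(6)=216,f(4)=64,f(3)=27,f(2)=8,f(1)=1 ⇒ 2044
d|13:{1,13}  Σf=1+2197=2198
n=14: 1·14 2·7 7·2 14·1  f→[1+8+343+2744]=3096
[q^15] f(15)=3375,f(5)=125,f(3)=27,f(1)=1 ⇒ 3528
n=16: 16·1 8·2 4·4 2·8 1·16  f→[4096+512+64+8+1]=4681
[q^17] f(17)=4913,f(1)=1 ⇒ 4914
[q^18] f(1)=1,f(2)=8,f(3)=27,f(6)=216,f(9)=729,f(18)=5832 ⇒ 6813
d|19:{1,19}  Σf=1+6859=6860
q^20  k|20↦f(k): 1:1 2:8 4:64 5:125 10:1000 20:8000  a_20=9198

2044, 2198, 3096, 3528, 4681, 4914, 6813, 6860, 9198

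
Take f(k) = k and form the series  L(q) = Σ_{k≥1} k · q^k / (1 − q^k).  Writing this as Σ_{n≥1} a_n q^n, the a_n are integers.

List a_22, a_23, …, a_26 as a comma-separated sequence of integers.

n=22: 22·1 11·2 2·11 1·22  f→[22+11+2+1]=36
n=23: 1·23 23·1  f→[1+23]=24
n=24: 24·1 12·2 8·3 6·4 4·6 3·8 2·12 1·24  f→[24+12+8+6+4+3+2+1]=60
q^25  k|25↦f(k): 1:1 5:5 25:25  a_25=31
d|26:{1,2,13,26}  Σf=1+2+13+26=42

36, 24, 60, 31, 42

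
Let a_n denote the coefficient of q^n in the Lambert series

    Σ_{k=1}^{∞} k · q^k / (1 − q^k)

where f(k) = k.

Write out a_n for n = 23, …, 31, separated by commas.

24, 60, 31, 42, 40, 56, 30, 72, 32

[q^23] f(23)=23,f(1)=1 ⇒ 24
[q^24] f(1)=1,f(2)=2,f(3)=3,f(4)=4,f(6)=6,f(8)=8,f(12)=12,f(24)=24 ⇒ 60
d|25:{25,5,1}  Σf=25+5+1=31
n=26: 1·26 2·13 13·2 26·1  f→[1+2+13+26]=42
n=27: 1·27 3·9 9·3 27·1  f→[1+3+9+27]=40
q^28  k|28↦f(k): 28:28 14:14 7:7 4:4 2:2 1:1  a_28=56
[q^29] f(1)=1,f(29)=29 ⇒ 30
d|30:{30,15,10,6,5,3,2,1}  Σf=30+15+10+6+5+3+2+1=72
[q^31] f(1)=1,f(31)=31 ⇒ 32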